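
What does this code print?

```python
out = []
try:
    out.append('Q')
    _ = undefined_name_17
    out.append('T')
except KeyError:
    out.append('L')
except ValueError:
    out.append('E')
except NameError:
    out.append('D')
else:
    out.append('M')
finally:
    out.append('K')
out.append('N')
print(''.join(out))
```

Execution trace: 'Q' (try body) → 'D' (except NameError) → 'K' (finally) → 'N' (after the try/except). Output: QDKN

Answer: QDKN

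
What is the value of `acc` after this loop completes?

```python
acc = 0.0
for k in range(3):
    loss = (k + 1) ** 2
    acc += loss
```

Sum of squared losses 1² + 2² + ... + 3²
`acc` takes the values: 0.0 → 1.0 → 5.0 → 14.0

Answer: 14.0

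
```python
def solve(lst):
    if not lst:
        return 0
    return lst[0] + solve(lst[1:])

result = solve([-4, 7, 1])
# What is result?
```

(-4) + 7 + 1 + 0 = 4

Answer: 4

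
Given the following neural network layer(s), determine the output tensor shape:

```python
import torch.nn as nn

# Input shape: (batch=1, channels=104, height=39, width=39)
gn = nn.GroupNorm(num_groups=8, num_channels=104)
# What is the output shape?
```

Input: (1, 104, 39, 39) -> Output: (1, 104, 39, 39)

Answer: (1, 104, 39, 39)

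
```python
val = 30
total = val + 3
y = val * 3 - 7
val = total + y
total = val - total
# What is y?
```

Trace:
`val = 30` → val = 30
`total = val + 3` → total = 33
`y = val * 3 - 7` → y = 83
`val = total + y` → val = 116
`total = val - total` → total = 83
So y = 83

Answer: 83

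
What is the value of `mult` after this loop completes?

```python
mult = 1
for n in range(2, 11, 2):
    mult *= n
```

Product of even numbers 2 to 10
`mult` takes the values: 1 → 2 → 8 → 48 → 384 → 3840

Answer: 3840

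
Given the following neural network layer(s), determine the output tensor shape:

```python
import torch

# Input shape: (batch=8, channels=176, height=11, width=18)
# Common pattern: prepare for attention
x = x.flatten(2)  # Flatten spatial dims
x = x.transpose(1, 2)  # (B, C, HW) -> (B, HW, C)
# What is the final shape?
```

Input: (8, 176, 11, 18) -> after flatten(2): (8, 176, 198) -> Output: (8, 198, 176)

Answer: (8, 198, 176)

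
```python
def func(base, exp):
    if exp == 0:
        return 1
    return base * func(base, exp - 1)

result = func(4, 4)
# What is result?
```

func(4, 4) = 4 * 4 * 4 * 4 = 256

Answer: 256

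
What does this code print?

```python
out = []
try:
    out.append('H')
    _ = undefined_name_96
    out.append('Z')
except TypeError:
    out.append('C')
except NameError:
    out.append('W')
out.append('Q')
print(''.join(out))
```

Execution trace: 'H' (try body) → 'W' (except NameError) → 'Q' (after the try/except). Output: HWQ

Answer: HWQ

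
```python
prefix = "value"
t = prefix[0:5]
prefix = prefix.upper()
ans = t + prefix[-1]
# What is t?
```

Trace:
`prefix = "value"` → prefix = 'value'
`t = prefix[0:5]` → t = 'value'
`prefix = prefix.upper()` → prefix = 'VALUE'
`ans = t + prefix[-1]` → ans = 'valueE'
So t = 'value'

Answer: 'value'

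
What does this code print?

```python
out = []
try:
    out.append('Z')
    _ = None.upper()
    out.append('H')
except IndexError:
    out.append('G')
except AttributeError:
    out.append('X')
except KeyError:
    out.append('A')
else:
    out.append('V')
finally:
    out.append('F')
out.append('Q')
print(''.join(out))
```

Execution trace: 'Z' (try body) → 'X' (except AttributeError) → 'F' (finally) → 'Q' (after the try/except). Output: ZXFQ

Answer: ZXFQ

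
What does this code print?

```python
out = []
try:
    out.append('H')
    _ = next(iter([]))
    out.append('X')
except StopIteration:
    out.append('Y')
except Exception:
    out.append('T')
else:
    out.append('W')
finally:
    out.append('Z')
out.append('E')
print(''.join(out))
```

Execution trace: 'H' (try body) → 'Y' (except StopIteration) → 'Z' (finally) → 'E' (after the try/except). Output: HYZE

Answer: HYZE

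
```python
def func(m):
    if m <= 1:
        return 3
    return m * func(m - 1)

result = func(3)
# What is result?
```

func(3) = 3 * 2 * 3 = 18

Answer: 18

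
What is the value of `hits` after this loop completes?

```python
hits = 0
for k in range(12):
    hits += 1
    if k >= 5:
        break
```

Loop breaks when k reaches 5, hits is 6
`hits` takes the values: 0 → 1 → 2 → 3 → 4 → 5 → 6

Answer: 6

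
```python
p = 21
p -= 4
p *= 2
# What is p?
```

Trace:
`p = 21` → p = 21
`p -= 4` → p = 17
`p *= 2` → p = 34
So p = 34

Answer: 34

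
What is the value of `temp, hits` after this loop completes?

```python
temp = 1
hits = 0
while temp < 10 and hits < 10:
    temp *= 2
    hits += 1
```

Double until >= 10 or 10 iterations
`temp, hits` takes the values: (1, 0) → (2, 0) → (2, 1) → (4, 1) → (4, 2) → (8, 2) → (8, 3) → (16, 3) → (16, 4)

Answer: 16, 4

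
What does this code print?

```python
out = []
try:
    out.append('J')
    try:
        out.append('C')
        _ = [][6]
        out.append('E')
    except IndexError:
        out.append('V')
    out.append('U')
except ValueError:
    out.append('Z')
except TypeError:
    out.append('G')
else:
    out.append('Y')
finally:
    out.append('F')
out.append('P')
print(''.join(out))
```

Execution trace: 'J' (try body) → 'C' (inner try body) → 'V' (inner except IndexError) → 'U' (try body, no exception) → 'Y' (else) → 'F' (finally) → 'P' (after the try/except). Output: JCVUYFP

Answer: JCVUYFP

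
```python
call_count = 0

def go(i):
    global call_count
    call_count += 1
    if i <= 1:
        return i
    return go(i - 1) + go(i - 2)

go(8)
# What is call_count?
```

Calls(i) = 1 + Calls(i-1) + Calls(i-2); Calls(0)=Calls(1)=1. For i=8 this gives 67.

Answer: 67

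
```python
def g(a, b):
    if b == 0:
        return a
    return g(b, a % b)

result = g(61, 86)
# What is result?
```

g(61, 86) -> g(86, 61) -> g(61, 25) -> g(25, 11) -> g(11, 3) -> g(3, 2) -> g(2, 1) -> g(1, 0) -> 1

Answer: 1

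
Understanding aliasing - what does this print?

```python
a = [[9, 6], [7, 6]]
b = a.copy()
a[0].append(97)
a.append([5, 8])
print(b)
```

Key concept: shallow copy with nested lists.
Step by step:
`a = [[9, 6], [7, 6]]` → a = [[9, 6], [7, 6]]
`b = a.copy()` → b = [[9, 6], [7, 6]]
`a[0].append(97)` → a = [[9, 6, 97], [7, 6]]; b = [[9, 6, 97], [7, 6]]
`a.append([5, 8])` → a = [[9, 6, 97], [7, 6], [5, 8]]
`print(b)` → prints [[9, 6, 97], [7, 6]]

Answer: [[9, 6, 97], [7, 6]]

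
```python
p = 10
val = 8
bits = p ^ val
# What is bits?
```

Trace:
`p = 10` → p = 10
`val = 8` → val = 8
`bits = p ^ val` → bits = 2
So bits = 2

Answer: 2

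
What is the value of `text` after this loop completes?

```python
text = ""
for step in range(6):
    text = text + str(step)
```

Concatenate digits 0 to 5
`text` takes the values: "" → "0" → "01" → "012" → "0123" → "01234" → "012345"

Answer: "012345"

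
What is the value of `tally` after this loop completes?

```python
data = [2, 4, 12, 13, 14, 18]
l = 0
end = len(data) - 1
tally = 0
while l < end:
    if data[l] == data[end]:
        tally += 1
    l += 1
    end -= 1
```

Count matching pairs from ends
`tally` takes the values: 0

Answer: 0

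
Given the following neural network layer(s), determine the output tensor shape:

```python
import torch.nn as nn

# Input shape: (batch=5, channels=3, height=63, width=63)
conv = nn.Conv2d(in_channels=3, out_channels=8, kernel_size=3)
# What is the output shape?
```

Input: (5, 3, 63, 63) -> Output: (5, 8, 61, 61)

Answer: (5, 8, 61, 61)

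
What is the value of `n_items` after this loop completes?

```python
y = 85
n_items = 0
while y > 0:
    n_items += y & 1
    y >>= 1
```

Count set bits in 85 (binary: 0b1010101)
`n_items` takes the values: 0 → 1 → 2 → 3 → 4

Answer: 4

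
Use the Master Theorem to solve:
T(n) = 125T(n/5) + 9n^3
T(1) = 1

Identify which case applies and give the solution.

a=125, b=5, f(n)=9n^3. log_5(125) = 3. Since c=3 = 3, Case 2 applies: T(n) = Θ(n^log_b(a) · log n) = O(n^3 log n).

Answer: O(n^3 log n) - Case 2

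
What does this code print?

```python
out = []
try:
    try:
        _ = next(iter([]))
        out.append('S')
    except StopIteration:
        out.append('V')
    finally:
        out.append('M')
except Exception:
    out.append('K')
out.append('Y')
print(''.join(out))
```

Execution trace: 'V' (inner except StopIteration) → 'M' (inner finally) → 'Y' (after the try/except). Output: VMY

Answer: VMY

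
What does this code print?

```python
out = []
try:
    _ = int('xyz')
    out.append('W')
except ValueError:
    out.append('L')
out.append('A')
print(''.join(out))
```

Execution trace: 'L' (except ValueError) → 'A' (after the try/except). Output: LA

Answer: LA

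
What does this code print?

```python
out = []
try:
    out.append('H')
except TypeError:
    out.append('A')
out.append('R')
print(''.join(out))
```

Execution trace: 'H' (try body, no exception) → 'R' (after the try/except). Output: HR

Answer: HR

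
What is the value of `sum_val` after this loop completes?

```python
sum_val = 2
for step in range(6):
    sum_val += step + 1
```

Start at 2, add 1 to 6 = 23
`sum_val` takes the values: 2 → 3 → 5 → 8 → 12 → 17 → 23

Answer: 23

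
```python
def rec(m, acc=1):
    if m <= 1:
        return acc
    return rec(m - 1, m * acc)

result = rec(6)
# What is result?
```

Accumulator trace (n, acc): (6, 1) -> (5, 6) -> (4, 30) -> (3, 120) -> (2, 360) -> (1, 720) -> return 720

Answer: 720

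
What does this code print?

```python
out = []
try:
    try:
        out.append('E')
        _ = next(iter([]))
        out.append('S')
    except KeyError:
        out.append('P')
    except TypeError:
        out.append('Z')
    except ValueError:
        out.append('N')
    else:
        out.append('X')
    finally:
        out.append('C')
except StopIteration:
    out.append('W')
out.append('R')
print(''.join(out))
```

Execution trace: 'E' (try body) → 'C' (finally) → 'W' (outer except StopIteration) → 'R' (after the try/except). Output: ECWR

Answer: ECWR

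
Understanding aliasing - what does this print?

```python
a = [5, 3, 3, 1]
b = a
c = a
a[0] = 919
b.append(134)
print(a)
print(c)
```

Key concept: multiple aliases.
Step by step:
`a = [5, 3, 3, 1]` → a = [5, 3, 3, 1]
`b = a` → b = [5, 3, 3, 1] (same object as a)
`c = a` → c = [5, 3, 3, 1] (same object as a, b)
`a[0] = 919` → a = [919, 3, 3, 1] (same object as b, c); b = [919, 3, 3, 1] (same object as a, c); c = [919, 3, 3, 1] (same object as a, b)
`b.append(134)` → a = [919, 3, 3, 1, 134] (same object as b, c); b = [919, 3, 3, 1, 134] (same object as a, c); c = [919, 3, 3, 1, 134] (same object as a, b)
`print(a)` → prints [919, 3, 3, 1, 134]
`print(c)` → prints [919, 3, 3, 1, 134]

Answer:
[919, 3, 3, 1, 134]
[919, 3, 3, 1, 134]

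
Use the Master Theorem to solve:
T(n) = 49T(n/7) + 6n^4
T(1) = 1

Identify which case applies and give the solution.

a=49, b=7, f(n)=6n^4. log_7(49) = 2. Since c=4 > 2 and the regularity condition holds (49(n/7)^4 = (49/7^4)n^4 with 49/7^4 < 1), Case 3 applies: T(n) = Θ(f(n)) = O(n^4).

Answer: O(n^4) - Case 3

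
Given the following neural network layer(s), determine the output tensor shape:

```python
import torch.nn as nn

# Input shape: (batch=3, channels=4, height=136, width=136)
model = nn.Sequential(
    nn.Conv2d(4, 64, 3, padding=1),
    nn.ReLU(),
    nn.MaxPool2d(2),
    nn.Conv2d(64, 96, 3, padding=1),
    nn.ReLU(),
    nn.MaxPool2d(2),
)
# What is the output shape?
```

Input: (3, 4, 136, 136) -> after first Conv2d: (3, 64, 136, 136) -> after first MaxPool2d: (3, 64, 68, 68) -> after second Conv2d: (3, 96, 68, 68) -> Output: (3, 96, 34, 34)

Answer: (3, 96, 34, 34)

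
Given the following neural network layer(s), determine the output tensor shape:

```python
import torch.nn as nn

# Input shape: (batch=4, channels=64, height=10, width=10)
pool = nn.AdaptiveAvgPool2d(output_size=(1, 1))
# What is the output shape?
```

Input: (4, 64, 10, 10) -> Output: (4, 64, 1, 1)

Answer: (4, 64, 1, 1)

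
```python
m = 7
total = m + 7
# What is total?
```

Trace:
`m = 7` → m = 7
`total = m + 7` → total = 14
So total = 14

Answer: 14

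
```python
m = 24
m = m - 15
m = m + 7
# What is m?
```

Trace:
`m = 24` → m = 24
`m = m - 15` → m = 9
`m = m + 7` → m = 16
So m = 16

Answer: 16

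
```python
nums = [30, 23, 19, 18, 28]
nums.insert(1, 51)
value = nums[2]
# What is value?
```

Trace:
`nums = [30, 23, 19, 18, 28]` → nums = [30, 23, 19, 18, 28]
`nums.insert(1, 51)` → nums = [30, 51, 23, 19, 18, 28]
`value = nums[2]` → value = 23
So value = 23

Answer: 23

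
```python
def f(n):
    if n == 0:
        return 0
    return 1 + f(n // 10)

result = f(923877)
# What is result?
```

Count of digits of 923877: 6

Answer: 6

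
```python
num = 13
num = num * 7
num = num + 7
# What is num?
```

Trace:
`num = 13` → num = 13
`num = num * 7` → num = 91
`num = num + 7` → num = 98
So num = 98

Answer: 98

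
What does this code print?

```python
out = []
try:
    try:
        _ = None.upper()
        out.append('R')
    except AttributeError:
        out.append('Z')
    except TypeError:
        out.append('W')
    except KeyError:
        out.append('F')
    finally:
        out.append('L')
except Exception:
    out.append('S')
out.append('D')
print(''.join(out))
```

Execution trace: 'Z' (inner except AttributeError) → 'L' (inner finally) → 'D' (after the try/except). Output: ZLD

Answer: ZLD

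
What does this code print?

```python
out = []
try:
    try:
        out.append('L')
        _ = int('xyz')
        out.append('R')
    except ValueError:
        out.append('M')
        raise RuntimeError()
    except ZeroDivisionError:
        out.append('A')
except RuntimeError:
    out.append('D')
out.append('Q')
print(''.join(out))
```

Execution trace: 'L' (inner try body) → 'M' (inner except ValueError) → 'D' (outer except RuntimeError) → 'Q' (after the try/except). Output: LMDQ

Answer: LMDQ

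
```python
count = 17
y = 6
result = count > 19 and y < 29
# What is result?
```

Trace:
`count = 17` → count = 17
`y = 6` → y = 6
`result = count > 19 and y < 29` → result = False
So result = False

Answer: False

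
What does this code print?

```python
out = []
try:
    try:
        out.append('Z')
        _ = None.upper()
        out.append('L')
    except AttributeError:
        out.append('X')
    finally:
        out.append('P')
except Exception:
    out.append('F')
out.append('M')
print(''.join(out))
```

Execution trace: 'Z' (inner try body) → 'X' (inner except AttributeError) → 'P' (inner finally) → 'M' (after the try/except). Output: ZXPM

Answer: ZXPM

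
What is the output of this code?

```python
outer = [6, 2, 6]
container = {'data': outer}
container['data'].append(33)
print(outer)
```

Key concept: dict holds reference to list.
Step by step:
`outer = [6, 2, 6]` → outer = [6, 2, 6]
`container = {'data': outer}` → container = {'data': [6, 2, 6]}
`container['data'].append(33)` → outer = [6, 2, 6, 33]; container = {'data': [6, 2, 6, 33]}
`print(outer)` → prints [6, 2, 6, 33]

Answer: [6, 2, 6, 33]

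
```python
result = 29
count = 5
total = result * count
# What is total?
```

Trace:
`result = 29` → result = 29
`count = 5` → count = 5
`total = result * count` → total = 145
So total = 145

Answer: 145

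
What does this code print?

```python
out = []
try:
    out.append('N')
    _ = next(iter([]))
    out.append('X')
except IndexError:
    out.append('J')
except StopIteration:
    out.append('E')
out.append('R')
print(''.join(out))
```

Execution trace: 'N' (try body) → 'E' (except StopIteration) → 'R' (after the try/except). Output: NER

Answer: NER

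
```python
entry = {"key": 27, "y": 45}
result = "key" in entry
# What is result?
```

Trace:
`entry = {"key": 27, "y": 45}` → entry = {'key': 27, 'y': 45}
`result = "key" in entry` → result = True
So result = True

Answer: True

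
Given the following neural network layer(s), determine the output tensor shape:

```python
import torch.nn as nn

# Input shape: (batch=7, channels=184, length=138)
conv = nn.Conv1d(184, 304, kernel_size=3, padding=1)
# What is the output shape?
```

Input: (7, 184, 138) -> Output: (7, 304, 138)

Answer: (7, 304, 138)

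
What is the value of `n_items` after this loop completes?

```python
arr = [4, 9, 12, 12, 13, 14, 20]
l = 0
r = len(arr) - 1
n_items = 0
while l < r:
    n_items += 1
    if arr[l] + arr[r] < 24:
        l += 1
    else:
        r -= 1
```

Steps to find pair summing to 24
`n_items` takes the values: 0 → 1 → 2 → 3 → 4 → 5 → 6

Answer: 6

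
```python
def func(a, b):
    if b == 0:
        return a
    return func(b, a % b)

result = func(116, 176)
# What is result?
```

func(116, 176) -> func(176, 116) -> func(116, 60) -> func(60, 56) -> func(56, 4) -> func(4, 0) -> 4

Answer: 4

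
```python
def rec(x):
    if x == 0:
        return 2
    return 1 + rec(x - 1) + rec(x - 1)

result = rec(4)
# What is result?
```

rec(x) = 1 + 2·rec(x-1), rec(0)=2. Closed form: (2+1)·2^4 - 1 = 47.

Answer: 47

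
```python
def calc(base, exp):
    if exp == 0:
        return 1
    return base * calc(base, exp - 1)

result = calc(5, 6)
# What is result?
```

calc(5, 6) = 5 * 5 * 5 * 5 * 5 * 5 = 15625

Answer: 15625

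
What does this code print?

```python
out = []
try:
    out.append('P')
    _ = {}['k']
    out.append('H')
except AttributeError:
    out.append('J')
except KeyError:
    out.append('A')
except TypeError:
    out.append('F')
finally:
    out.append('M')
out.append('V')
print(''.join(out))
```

Execution trace: 'P' (try body) → 'A' (except KeyError) → 'M' (finally) → 'V' (after the try/except). Output: PAMV

Answer: PAMV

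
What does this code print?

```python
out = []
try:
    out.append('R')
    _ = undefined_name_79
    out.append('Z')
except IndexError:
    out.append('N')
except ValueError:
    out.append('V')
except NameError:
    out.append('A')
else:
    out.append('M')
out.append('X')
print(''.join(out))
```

Execution trace: 'R' (try body) → 'A' (except NameError) → 'X' (after the try/except). Output: RAX

Answer: RAX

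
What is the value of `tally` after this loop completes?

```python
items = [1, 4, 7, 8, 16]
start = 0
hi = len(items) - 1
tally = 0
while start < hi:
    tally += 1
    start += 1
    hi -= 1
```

Iterations until pointers meet (list length 5)
`tally` takes the values: 0 → 1 → 2

Answer: 2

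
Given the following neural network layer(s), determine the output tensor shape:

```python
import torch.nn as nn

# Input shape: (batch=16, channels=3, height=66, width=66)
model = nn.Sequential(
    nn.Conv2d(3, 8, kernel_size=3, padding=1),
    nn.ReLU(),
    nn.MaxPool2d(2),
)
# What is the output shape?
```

Input: (16, 3, 66, 66) -> after Conv2d: (16, 8, 66, 66) -> after ReLU: (16, 8, 66, 66) -> Output: (16, 8, 33, 33)

Answer: (16, 8, 33, 33)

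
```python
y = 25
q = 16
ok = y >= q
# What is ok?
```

Trace:
`y = 25` → y = 25
`q = 16` → q = 16
`ok = y >= q` → ok = True
So ok = True

Answer: True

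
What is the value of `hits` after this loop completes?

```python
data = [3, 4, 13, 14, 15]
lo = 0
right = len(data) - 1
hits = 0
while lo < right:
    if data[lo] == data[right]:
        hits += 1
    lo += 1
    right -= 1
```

Count matching pairs from ends
`hits` takes the values: 0

Answer: 0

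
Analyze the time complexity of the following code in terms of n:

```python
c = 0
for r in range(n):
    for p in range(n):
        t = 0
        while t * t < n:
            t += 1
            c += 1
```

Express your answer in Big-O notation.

Each loop level contributes: n × n × √n. Multiplying the contributions gives O(n^2√n).

Answer: O(n^2√n)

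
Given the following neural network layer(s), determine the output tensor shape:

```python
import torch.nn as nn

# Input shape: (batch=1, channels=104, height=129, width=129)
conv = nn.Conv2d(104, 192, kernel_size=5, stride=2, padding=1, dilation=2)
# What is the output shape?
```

Input: (1, 104, 129, 129) -> Output: (1, 192, 62, 62)

Answer: (1, 192, 62, 62)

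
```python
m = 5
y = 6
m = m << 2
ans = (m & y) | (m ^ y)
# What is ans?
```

Trace:
`m = 5` → m = 5
`y = 6` → y = 6
`m = m << 2` → m = 20
`ans = (m & y) | (m ^ y)` → ans = 22
So ans = 22

Answer: 22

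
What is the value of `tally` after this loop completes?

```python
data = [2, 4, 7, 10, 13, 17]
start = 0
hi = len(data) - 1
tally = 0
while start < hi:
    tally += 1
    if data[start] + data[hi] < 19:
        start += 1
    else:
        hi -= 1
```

Steps to find pair summing to 19
`tally` takes the values: 0 → 1 → 2 → 3 → 4 → 5

Answer: 5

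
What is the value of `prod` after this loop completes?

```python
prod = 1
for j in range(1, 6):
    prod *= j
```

5! = 120
`prod` takes the values: 1 → 2 → 6 → 24 → 120

Answer: 120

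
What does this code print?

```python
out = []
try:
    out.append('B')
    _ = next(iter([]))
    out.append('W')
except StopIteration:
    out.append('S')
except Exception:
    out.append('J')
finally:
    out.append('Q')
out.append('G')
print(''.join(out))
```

Execution trace: 'B' (try body) → 'S' (except StopIteration) → 'Q' (finally) → 'G' (after the try/except). Output: BSQG

Answer: BSQG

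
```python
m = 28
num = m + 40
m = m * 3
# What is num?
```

Trace:
`m = 28` → m = 28
`num = m + 40` → num = 68
`m = m * 3` → m = 84
So num = 68

Answer: 68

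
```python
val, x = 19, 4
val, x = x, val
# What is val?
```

Trace:
`val, x = 19, 4` → val = 19; x = 4
`val, x = x, val` → val = 4; x = 19
So val = 4

Answer: 4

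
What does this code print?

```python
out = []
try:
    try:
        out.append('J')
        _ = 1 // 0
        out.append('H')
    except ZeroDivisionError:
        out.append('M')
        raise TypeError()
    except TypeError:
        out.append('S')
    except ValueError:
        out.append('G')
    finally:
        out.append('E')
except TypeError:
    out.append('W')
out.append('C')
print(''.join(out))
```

Execution trace: 'J' (inner try body) → 'M' (inner except ZeroDivisionError) → 'E' (inner finally) → 'W' (outer except TypeError) → 'C' (after the try/except). Output: JMEWC

Answer: JMEWC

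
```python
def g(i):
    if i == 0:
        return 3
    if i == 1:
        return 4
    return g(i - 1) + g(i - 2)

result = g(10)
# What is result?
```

Build up from base cases: g(0)=3, g(1)=4, g(2)=7, g(3)=11, g(4)=18, g(5)=29, g(6)=47, ..., g(10)=322

Answer: 322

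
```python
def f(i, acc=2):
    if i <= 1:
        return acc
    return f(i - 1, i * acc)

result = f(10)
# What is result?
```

Accumulator trace (n, acc): (10, 2) -> (9, 20) -> (8, 180) -> (7, 1440) -> (6, 10080) -> (5, 60480) -> (4, 302400) -> (3, 1209600) -> (2, 3628800) -> (1, 7257600) -> return 7257600

Answer: 7257600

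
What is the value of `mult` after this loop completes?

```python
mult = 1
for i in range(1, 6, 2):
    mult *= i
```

Product of 1, 3, 5, ... up to 5
`mult` takes the values: 1 → 3 → 15

Answer: 15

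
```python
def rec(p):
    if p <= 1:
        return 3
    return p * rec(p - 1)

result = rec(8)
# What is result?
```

rec(8) = 8 * 7 * 6 * 5 * 4 * 3 * 2 * 3 = 120960

Answer: 120960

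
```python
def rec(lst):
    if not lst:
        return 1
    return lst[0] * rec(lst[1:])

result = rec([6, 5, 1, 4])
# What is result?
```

Product over [6, 5, 1, 4] = 6 * 5 * 1 * 4 = 120

Answer: 120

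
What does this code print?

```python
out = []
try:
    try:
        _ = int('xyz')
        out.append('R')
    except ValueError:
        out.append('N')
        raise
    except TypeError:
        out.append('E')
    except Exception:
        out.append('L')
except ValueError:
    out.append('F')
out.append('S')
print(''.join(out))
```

Execution trace: 'N' (inner except ValueError) → 'F' (outer except ValueError) → 'S' (after the try/except). Output: NFS

Answer: NFS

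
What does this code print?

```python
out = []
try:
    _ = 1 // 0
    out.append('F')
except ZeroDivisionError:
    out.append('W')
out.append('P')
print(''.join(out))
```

Execution trace: 'W' (except ZeroDivisionError) → 'P' (after the try/except). Output: WP

Answer: WP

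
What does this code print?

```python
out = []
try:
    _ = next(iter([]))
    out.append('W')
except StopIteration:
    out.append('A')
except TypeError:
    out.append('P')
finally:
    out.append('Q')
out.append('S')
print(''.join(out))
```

Execution trace: 'A' (except StopIteration) → 'Q' (finally) → 'S' (after the try/except). Output: AQS

Answer: AQS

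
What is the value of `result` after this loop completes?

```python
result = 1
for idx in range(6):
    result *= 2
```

2^6 = 64
`result` takes the values: 1 → 2 → 4 → 8 → 16 → 32 → 64

Answer: 64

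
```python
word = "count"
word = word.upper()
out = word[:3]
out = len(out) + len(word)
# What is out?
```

Trace:
`word = "count"` → word = 'count'
`word = word.upper()` → word = 'COUNT'
`out = word[:3]` → out = 'COU'
`out = len(out) + len(word)` → out = 8
So out = 8

Answer: 8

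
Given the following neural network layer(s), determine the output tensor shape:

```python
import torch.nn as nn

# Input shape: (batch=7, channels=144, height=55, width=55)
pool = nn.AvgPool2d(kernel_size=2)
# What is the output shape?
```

Input: (7, 144, 55, 55) -> Output: (7, 144, 27, 27)

Answer: (7, 144, 27, 27)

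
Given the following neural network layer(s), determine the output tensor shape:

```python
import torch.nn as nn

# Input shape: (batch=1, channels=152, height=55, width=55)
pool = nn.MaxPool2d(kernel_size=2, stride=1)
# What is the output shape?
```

Input: (1, 152, 55, 55) -> Output: (1, 152, 54, 54)

Answer: (1, 152, 54, 54)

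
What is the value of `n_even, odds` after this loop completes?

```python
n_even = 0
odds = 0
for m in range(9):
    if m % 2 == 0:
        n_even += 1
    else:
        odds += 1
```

Count evens and odds in range(9)
`n_even, odds` takes the values: (0, 0) → (1, 0) → (1, 1) → (2, 1) → (2, 2) → (3, 2) → (3, 3) → (4, 3) → (4, 4) → (5, 4)

Answer: 5, 4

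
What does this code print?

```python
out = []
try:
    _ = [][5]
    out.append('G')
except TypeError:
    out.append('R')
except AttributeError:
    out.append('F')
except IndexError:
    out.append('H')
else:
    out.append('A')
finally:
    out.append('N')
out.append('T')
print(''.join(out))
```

Execution trace: 'H' (except IndexError) → 'N' (finally) → 'T' (after the try/except). Output: HNT

Answer: HNT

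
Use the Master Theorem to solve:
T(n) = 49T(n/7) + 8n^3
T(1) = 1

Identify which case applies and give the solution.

a=49, b=7, f(n)=8n^3. log_7(49) = 2. Since c=3 > 2 and the regularity condition holds (49(n/7)^3 = (49/7^3)n^3 with 49/7^3 < 1), Case 3 applies: T(n) = Θ(f(n)) = O(n^3).

Answer: O(n^3) - Case 3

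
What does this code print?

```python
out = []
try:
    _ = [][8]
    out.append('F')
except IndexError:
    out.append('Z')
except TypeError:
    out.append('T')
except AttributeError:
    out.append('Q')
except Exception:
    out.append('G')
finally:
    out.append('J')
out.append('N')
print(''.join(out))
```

Execution trace: 'Z' (except IndexError) → 'J' (finally) → 'N' (after the try/except). Output: ZJN

Answer: ZJN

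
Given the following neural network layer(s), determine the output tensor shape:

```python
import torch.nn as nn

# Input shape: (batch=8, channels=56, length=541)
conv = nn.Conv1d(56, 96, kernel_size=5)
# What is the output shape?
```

Input: (8, 56, 541) -> Output: (8, 96, 537)

Answer: (8, 96, 537)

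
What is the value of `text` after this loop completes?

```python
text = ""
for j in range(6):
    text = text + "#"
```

Repeat '#' 6 times
`text` takes the values: "" → "#" → "##" → "###" → "####" → "#####" → "######"

Answer: "######"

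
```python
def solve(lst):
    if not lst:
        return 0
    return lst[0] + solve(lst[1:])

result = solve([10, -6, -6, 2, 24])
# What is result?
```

10 + (-6) + (-6) + 2 + 24 + 0 = 24

Answer: 24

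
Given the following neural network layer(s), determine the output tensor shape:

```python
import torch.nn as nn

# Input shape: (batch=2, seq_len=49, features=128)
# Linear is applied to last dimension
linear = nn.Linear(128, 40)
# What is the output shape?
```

Input: (2, 49, 128) -> Output: (2, 49, 40)

Answer: (2, 49, 40)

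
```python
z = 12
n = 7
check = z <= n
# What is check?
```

Trace:
`z = 12` → z = 12
`n = 7` → n = 7
`check = z <= n` → check = False
So check = False

Answer: False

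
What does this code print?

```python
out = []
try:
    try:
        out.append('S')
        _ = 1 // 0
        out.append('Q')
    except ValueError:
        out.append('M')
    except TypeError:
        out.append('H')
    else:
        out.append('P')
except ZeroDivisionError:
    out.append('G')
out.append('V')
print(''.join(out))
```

Execution trace: 'S' (try body) → 'G' (outer except ZeroDivisionError) → 'V' (after the try/except). Output: SGV

Answer: SGV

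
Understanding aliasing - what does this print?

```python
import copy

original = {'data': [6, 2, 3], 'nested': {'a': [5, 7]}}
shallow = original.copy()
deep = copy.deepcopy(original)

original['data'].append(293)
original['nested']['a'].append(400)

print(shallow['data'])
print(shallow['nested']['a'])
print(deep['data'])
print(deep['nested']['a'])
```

Key concept: comparing shallow vs deep copy.
Step by step:
`original = {'data': [6, 2, 3], 'nested': {'a': [5, 7]}}` → original = {'data': [6, 2, 3], 'nested': {'a': [5, 7]}}
`shallow = original.copy()` → shallow = {'data': [6, 2, 3], 'nested': {'a': [5, 7]}}
`deep = copy.deepcopy(original)` → deep = {'data': [6, 2, 3], 'nested': {'a': [5, 7]}}
`original['data'].append(293)` → original = {'data': [6, 2, 3, 293], 'nested': {'a': [5, 7]}}; shallow = {'data': [6, 2, 3, 293], 'nested': {'a': [5, 7]}}
`original['nested']['a'].append(400)` → original = {'data': [6, 2, 3, 293], 'nested': {'a': [5, 7, 400]}}; shallow = {'data': [6, 2, 3, 293], 'nested': {'a': [5, 7, 400]}}
`print(shallow['data'])` → prints [6, 2, 3, 293]
`print(shallow['nested']['a'])` → prints [5, 7, 400]
`print(deep['data'])` → prints [6, 2, 3]
`print(deep['nested']['a'])` → prints [5, 7]

Answer:
[6, 2, 3, 293]
[5, 7, 400]
[6, 2, 3]
[5, 7]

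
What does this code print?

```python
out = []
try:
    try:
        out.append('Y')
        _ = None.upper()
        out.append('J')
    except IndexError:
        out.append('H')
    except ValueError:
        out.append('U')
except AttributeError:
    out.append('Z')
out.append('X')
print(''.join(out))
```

Execution trace: 'Y' (try body) → 'Z' (outer except AttributeError) → 'X' (after the try/except). Output: YZX

Answer: YZX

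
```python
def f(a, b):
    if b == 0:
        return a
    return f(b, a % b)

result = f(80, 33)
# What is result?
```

f(80, 33) -> f(33, 14) -> f(14, 5) -> f(5, 4) -> f(4, 1) -> f(1, 0) -> 1

Answer: 1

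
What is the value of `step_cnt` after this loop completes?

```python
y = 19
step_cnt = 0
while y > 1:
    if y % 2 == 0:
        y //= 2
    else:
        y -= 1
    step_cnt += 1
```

Steps to reduce 19 to 1
`step_cnt` takes the values: 0 → 1 → 2 → 3 → 4 → 5 → 6

Answer: 6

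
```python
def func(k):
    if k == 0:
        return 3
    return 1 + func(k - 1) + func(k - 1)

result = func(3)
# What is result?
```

func(k) = 1 + 2·func(k-1), func(0)=3. Closed form: (3+1)·2^3 - 1 = 31.

Answer: 31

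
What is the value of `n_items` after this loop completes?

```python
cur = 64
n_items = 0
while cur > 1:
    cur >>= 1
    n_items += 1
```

Count right shifts until 1
`n_items` takes the values: 0 → 1 → 2 → 3 → 4 → 5 → 6

Answer: 6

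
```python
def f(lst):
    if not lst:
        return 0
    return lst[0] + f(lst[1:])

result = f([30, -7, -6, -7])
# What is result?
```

30 + (-7) + (-6) + (-7) + 0 = 10

Answer: 10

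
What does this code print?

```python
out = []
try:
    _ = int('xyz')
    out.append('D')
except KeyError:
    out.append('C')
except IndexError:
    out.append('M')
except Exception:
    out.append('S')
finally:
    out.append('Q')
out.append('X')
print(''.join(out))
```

Execution trace: 'S' (except Exception) → 'Q' (finally) → 'X' (after the try/except). Output: SQX

Answer: SQX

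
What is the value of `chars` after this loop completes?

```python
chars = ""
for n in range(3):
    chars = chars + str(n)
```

Concatenate digits 0 to 2
`chars` takes the values: "" → "0" → "01" → "012"

Answer: "012"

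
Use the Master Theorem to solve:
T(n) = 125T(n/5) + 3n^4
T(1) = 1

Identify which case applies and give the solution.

a=125, b=5, f(n)=3n^4. log_5(125) = 3. Since c=4 > 3 and the regularity condition holds (125(n/5)^4 = (125/5^4)n^4 with 125/5^4 < 1), Case 3 applies: T(n) = Θ(f(n)) = O(n^4).

Answer: O(n^4) - Case 3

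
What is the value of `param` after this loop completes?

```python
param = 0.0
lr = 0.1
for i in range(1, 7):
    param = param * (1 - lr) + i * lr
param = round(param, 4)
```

Moving average with lr=0.1
`param` takes the values: 0.0 → 0.1 → 0.29 → 0.561 → 0.9049 → 1.31441 → 1.782969 → 1.783

Answer: 1.783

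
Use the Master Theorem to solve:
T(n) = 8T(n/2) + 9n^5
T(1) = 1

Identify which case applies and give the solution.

a=8, b=2, f(n)=9n^5. log_2(8) = 3. Since c=5 > 3 and the regularity condition holds (8(n/2)^5 = (8/2^5)n^5 with 8/2^5 < 1), Case 3 applies: T(n) = Θ(f(n)) = O(n^5).

Answer: O(n^5) - Case 3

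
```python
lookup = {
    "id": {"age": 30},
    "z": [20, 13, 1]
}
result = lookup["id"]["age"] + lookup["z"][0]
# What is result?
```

Trace:
`lookup = { ...` → lookup = {'id': {'age': 30}, 'z': [20, 13, 1]}
`result = lookup["id"]["age"] + lookup["z"][0]` → result = 50
So result = 50

Answer: 50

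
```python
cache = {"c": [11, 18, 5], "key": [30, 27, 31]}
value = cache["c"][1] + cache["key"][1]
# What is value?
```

Trace:
`cache = {"c": [11, 18, 5], "key": [30, 27, 31]}` → cache = {'c': [11, 18, 5], 'key': [30, 27, 31]}
`value = cache["c"][1] + cache["key"][1]` → value = 45
So value = 45

Answer: 45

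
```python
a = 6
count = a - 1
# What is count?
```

Trace:
`a = 6` → a = 6
`count = a - 1` → count = 5
So count = 5

Answer: 5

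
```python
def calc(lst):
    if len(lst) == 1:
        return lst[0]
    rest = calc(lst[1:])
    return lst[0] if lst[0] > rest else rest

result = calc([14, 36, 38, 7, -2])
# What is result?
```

Recursive max over [14, 36, 38, 7, -2] = 38

Answer: 38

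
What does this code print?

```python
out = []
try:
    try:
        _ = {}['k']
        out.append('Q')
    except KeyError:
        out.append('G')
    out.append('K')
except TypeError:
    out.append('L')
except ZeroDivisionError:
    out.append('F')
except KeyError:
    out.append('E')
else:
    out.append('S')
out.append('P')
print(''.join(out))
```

Execution trace: 'G' (inner except KeyError) → 'K' (try body, no exception) → 'S' (else) → 'P' (after the try/except). Output: GKSP

Answer: GKSP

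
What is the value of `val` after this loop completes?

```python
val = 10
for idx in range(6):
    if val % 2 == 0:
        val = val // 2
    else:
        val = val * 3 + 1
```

Collatz-style transformation from 10
`val` takes the values: 10 → 5 → 16 → 8 → 4 → 2 → 1

Answer: 1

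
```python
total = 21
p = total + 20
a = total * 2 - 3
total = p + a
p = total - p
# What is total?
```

Trace:
`total = 21` → total = 21
`p = total + 20` → p = 41
`a = total * 2 - 3` → a = 39
`total = p + a` → total = 80
`p = total - p` → p = 39
So total = 80

Answer: 80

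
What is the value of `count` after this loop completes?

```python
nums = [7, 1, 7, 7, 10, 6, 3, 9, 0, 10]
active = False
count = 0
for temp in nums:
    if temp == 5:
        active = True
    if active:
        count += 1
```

Count elements after first 5 in [7, 1, 7, 7, 10, 6, 3, 9, 0, 10]
`count` takes the values: 0

Answer: 0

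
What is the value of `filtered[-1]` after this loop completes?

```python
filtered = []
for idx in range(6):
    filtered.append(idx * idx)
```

Last element of squares 0 to 5
`filtered` takes the values: [] → [0] → [0, 1] → [0, 1, 4] → [0, 1, 4, 9] → [0, 1, 4, 9, 16] → [0, 1, 4, 9, 16, 25]
So `filtered[-1]` = 25

Answer: 25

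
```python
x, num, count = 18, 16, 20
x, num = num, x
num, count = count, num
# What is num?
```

Trace:
`x, num, count = 18, 16, 20` → x = 18; num = 16; count = 20
`x, num = num, x` → x = 16; num = 18
`num, count = count, num` → num = 20; count = 18
So num = 20

Answer: 20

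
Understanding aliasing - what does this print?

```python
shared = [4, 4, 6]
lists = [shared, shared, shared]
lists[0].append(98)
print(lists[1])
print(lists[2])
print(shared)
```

Key concept: list of same reference.
Step by step:
`shared = [4, 4, 6]` → shared = [4, 4, 6]
`lists = [shared, shared, shared]` → lists = [[4, 4, 6], [4, 4, 6], [4, 4, 6]]
`lists[0].append(98)` → shared = [4, 4, 6, 98]; lists = [[4, 4, 6, 98], [4, 4, 6, 98], [4, 4, 6, 98]]
`print(lists[1])` → prints [4, 4, 6, 98]
`print(lists[2])` → prints [4, 4, 6, 98]
`print(shared)` → prints [4, 4, 6, 98]

Answer:
[4, 4, 6, 98]
[4, 4, 6, 98]
[4, 4, 6, 98]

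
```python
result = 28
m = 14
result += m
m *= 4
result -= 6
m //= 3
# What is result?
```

Trace:
`result = 28` → result = 28
`m = 14` → m = 14
`result += m` → result = 42
`m *= 4` → m = 56
`result -= 6` → result = 36
`m //= 3` → m = 18
So result = 36

Answer: 36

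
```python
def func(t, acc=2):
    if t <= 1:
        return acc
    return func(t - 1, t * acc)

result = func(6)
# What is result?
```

Accumulator trace (n, acc): (6, 2) -> (5, 12) -> (4, 60) -> (3, 240) -> (2, 720) -> (1, 1440) -> return 1440

Answer: 1440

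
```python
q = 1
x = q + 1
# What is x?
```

Trace:
`q = 1` → q = 1
`x = q + 1` → x = 2
So x = 2

Answer: 2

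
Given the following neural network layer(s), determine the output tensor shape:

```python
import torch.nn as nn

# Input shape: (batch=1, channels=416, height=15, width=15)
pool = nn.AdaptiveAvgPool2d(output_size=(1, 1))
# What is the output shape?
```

Input: (1, 416, 15, 15) -> Output: (1, 416, 1, 1)

Answer: (1, 416, 1, 1)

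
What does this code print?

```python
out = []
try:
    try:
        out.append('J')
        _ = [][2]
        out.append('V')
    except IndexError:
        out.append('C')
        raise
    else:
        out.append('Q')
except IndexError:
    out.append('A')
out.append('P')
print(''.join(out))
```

Execution trace: 'J' (try body) → 'C' (except IndexError) → 'A' (outer except IndexError) → 'P' (after the try/except). Output: JCAP

Answer: JCAP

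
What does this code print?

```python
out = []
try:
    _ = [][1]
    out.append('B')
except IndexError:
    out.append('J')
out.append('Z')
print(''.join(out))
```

Execution trace: 'J' (except IndexError) → 'Z' (after the try/except). Output: JZ

Answer: JZ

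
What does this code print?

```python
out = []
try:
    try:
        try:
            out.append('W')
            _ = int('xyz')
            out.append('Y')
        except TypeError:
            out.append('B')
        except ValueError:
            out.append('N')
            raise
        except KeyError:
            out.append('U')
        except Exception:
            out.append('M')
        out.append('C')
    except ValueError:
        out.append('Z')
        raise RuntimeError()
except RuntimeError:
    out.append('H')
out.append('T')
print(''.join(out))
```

Execution trace: 'W' (inner try body) → 'N' (inner except ValueError) → 'Z' (except ValueError) → 'H' (outer except RuntimeError) → 'T' (after the try/except). Output: WNZHT

Answer: WNZHT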